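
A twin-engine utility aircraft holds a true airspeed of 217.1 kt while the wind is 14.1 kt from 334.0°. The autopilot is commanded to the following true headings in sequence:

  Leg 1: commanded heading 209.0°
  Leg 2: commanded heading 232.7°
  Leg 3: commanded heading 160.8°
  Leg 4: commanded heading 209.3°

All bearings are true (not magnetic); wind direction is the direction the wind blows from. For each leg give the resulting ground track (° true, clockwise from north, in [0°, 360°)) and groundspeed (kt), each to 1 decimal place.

Leg 1: heading 209.0°; drift -2.9° → track 206.1°, groundspeed 225.5 kt
Leg 2: heading 232.7°; drift -3.6° → track 229.1°, groundspeed 220.3 kt
Leg 3: heading 160.8°; drift -0.4° → track 160.4°, groundspeed 231.1 kt
Leg 4: heading 209.3°; drift -2.9° → track 206.4°, groundspeed 225.4 kt

Leg 1: track=206.1°, groundspeed=225.5 kt
Leg 2: track=229.1°, groundspeed=220.3 kt
Leg 3: track=160.4°, groundspeed=231.1 kt
Leg 4: track=206.4°, groundspeed=225.4 kt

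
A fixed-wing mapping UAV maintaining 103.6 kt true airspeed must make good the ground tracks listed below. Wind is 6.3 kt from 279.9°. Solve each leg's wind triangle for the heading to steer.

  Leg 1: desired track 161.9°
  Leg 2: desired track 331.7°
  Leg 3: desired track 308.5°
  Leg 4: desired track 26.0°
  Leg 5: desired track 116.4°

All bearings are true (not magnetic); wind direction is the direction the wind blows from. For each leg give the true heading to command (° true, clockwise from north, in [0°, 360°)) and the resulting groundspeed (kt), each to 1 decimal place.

Leg 1: heading=165.0°, groundspeed=106.4 kt
Leg 2: heading=329.0°, groundspeed=99.6 kt
Leg 3: heading=306.8°, groundspeed=98.0 kt
Leg 4: heading=22.7°, groundspeed=105.2 kt
Leg 5: heading=117.4°, groundspeed=109.6 kt

Leg 1: desired track 161.9°; wind correction +3.1° → command heading 165.0°, groundspeed 106.4 kt
Leg 2: desired track 331.7°; wind correction -2.7° → command heading 329.0°, groundspeed 99.6 kt
Leg 3: desired track 308.5°; wind correction -1.7° → command heading 306.8°, groundspeed 98.0 kt
Leg 4: desired track 26.0°; wind correction -3.3° → command heading 22.7°, groundspeed 105.2 kt
Leg 5: desired track 116.4°; wind correction +1.0° → command heading 117.4°, groundspeed 109.6 kt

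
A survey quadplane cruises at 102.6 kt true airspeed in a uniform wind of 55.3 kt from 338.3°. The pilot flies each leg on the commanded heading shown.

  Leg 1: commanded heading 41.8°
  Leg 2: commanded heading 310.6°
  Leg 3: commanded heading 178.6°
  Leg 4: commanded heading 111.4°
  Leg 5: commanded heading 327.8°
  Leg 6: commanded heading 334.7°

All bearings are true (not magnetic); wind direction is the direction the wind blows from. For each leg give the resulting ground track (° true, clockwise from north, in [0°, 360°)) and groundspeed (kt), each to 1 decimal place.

Leg 1: track=74.2°, groundspeed=92.3 kt
Leg 2: track=285.0°, groundspeed=59.5 kt
Leg 3: track=171.5°, groundspeed=155.7 kt
Leg 4: track=127.4°, groundspeed=146.1 kt
Leg 5: track=316.0°, groundspeed=49.3 kt
Leg 6: track=330.5°, groundspeed=47.5 kt

Leg 1: heading 41.8°; drift +32.4° → track 74.2°, groundspeed 92.3 kt
Leg 2: heading 310.6°; drift -25.6° → track 285.0°, groundspeed 59.5 kt
Leg 3: heading 178.6°; drift -7.1° → track 171.5°, groundspeed 155.7 kt
Leg 4: heading 111.4°; drift +16.0° → track 127.4°, groundspeed 146.1 kt
Leg 5: heading 327.8°; drift -11.8° → track 316.0°, groundspeed 49.3 kt
Leg 6: heading 334.7°; drift -4.2° → track 330.5°, groundspeed 47.5 kt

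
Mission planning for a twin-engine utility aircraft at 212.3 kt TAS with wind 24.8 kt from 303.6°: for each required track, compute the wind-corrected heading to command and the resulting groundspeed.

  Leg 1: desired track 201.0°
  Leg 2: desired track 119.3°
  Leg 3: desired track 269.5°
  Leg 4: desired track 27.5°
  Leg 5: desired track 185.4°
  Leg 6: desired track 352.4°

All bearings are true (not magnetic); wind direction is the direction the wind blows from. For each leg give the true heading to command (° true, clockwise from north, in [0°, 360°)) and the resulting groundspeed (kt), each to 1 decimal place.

Leg 1: desired track 201.0°; wind correction +6.5° → command heading 207.5°, groundspeed 216.3 kt
Leg 2: desired track 119.3°; wind correction -0.5° → command heading 118.8°, groundspeed 237.0 kt
Leg 3: desired track 269.5°; wind correction +3.8° → command heading 273.3°, groundspeed 191.3 kt
Leg 4: desired track 27.5°; wind correction -6.7° → command heading 20.8°, groundspeed 208.2 kt
Leg 5: desired track 185.4°; wind correction +5.9° → command heading 191.3°, groundspeed 222.9 kt
Leg 6: desired track 352.4°; wind correction -5.0° → command heading 347.4°, groundspeed 195.1 kt

Leg 1: heading=207.5°, groundspeed=216.3 kt
Leg 2: heading=118.8°, groundspeed=237.0 kt
Leg 3: heading=273.3°, groundspeed=191.3 kt
Leg 4: heading=20.8°, groundspeed=208.2 kt
Leg 5: heading=191.3°, groundspeed=222.9 kt
Leg 6: heading=347.4°, groundspeed=195.1 kt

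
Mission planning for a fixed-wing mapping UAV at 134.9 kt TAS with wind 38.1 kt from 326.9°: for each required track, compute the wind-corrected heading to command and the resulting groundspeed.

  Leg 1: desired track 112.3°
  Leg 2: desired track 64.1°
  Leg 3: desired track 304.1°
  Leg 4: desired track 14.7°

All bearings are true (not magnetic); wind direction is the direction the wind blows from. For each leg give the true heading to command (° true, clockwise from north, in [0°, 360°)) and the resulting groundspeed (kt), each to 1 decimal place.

Leg 1: heading=103.1°, groundspeed=164.5 kt
Leg 2: heading=47.8°, groundspeed=134.3 kt
Leg 3: heading=310.4°, groundspeed=99.0 kt
Leg 4: heading=2.6°, groundspeed=106.3 kt

Leg 1: desired track 112.3°; wind correction -9.2° → command heading 103.1°, groundspeed 164.5 kt
Leg 2: desired track 64.1°; wind correction -16.3° → command heading 47.8°, groundspeed 134.3 kt
Leg 3: desired track 304.1°; wind correction +6.3° → command heading 310.4°, groundspeed 99.0 kt
Leg 4: desired track 14.7°; wind correction -12.1° → command heading 2.6°, groundspeed 106.3 kt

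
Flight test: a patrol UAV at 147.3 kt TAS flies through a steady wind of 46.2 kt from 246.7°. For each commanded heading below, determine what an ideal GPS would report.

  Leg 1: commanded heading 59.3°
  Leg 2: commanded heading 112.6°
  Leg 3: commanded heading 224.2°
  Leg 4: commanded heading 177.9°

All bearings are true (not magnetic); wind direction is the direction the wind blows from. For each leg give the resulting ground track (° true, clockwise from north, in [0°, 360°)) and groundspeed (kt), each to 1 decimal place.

Leg 1: heading 59.3°; drift +1.8° → track 61.1°, groundspeed 193.2 kt
Leg 2: heading 112.6°; drift -10.5° → track 102.1°, groundspeed 182.5 kt
Leg 3: heading 224.2°; drift -9.6° → track 214.6°, groundspeed 106.1 kt
Leg 4: heading 177.9°; drift -18.3° → track 159.6°, groundspeed 137.5 kt

Leg 1: track=61.1°, groundspeed=193.2 kt
Leg 2: track=102.1°, groundspeed=182.5 kt
Leg 3: track=214.6°, groundspeed=106.1 kt
Leg 4: track=159.6°, groundspeed=137.5 kt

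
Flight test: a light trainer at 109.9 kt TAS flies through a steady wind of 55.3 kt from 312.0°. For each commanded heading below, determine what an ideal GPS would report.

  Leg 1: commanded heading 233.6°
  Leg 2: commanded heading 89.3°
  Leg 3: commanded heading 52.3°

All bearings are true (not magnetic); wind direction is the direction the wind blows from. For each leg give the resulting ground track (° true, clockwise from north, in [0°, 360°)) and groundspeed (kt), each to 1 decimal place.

Leg 1: track=204.9°, groundspeed=112.7 kt
Leg 2: track=103.3°, groundspeed=155.1 kt
Leg 3: track=76.7°, groundspeed=131.6 kt

Leg 1: heading 233.6°; drift -28.7° → track 204.9°, groundspeed 112.7 kt
Leg 2: heading 89.3°; drift +14.0° → track 103.3°, groundspeed 155.1 kt
Leg 3: heading 52.3°; drift +24.4° → track 76.7°, groundspeed 131.6 kt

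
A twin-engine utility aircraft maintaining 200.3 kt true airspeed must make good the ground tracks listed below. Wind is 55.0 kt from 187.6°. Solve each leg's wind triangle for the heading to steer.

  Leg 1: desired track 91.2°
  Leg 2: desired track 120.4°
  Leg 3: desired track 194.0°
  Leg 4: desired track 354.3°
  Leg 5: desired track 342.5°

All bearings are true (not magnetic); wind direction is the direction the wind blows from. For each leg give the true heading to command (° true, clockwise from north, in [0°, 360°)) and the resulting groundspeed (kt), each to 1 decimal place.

Leg 1: heading=107.0°, groundspeed=198.8 kt
Leg 2: heading=135.1°, groundspeed=172.5 kt
Leg 3: heading=192.2°, groundspeed=145.5 kt
Leg 4: heading=350.7°, groundspeed=253.4 kt
Leg 5: heading=335.8°, groundspeed=248.7 kt

Leg 1: desired track 91.2°; wind correction +15.8° → command heading 107.0°, groundspeed 198.8 kt
Leg 2: desired track 120.4°; wind correction +14.7° → command heading 135.1°, groundspeed 172.5 kt
Leg 3: desired track 194.0°; wind correction -1.8° → command heading 192.2°, groundspeed 145.5 kt
Leg 4: desired track 354.3°; wind correction -3.6° → command heading 350.7°, groundspeed 253.4 kt
Leg 5: desired track 342.5°; wind correction -6.7° → command heading 335.8°, groundspeed 248.7 kt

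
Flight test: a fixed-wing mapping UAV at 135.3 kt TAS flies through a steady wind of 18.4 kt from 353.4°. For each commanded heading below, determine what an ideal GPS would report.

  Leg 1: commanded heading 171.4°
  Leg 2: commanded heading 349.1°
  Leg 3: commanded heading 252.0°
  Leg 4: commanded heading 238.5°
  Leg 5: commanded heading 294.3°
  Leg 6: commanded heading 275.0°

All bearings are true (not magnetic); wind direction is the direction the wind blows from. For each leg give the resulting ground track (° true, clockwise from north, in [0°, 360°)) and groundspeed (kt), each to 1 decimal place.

Leg 1: track=171.6°, groundspeed=153.7 kt
Leg 2: track=348.4°, groundspeed=117.0 kt
Leg 3: track=244.6°, groundspeed=140.1 kt
Leg 4: track=231.8°, groundspeed=144.0 kt
Leg 5: track=287.1°, groundspeed=126.8 kt
Leg 6: track=267.2°, groundspeed=132.8 kt

Leg 1: heading 171.4°; drift +0.2° → track 171.6°, groundspeed 153.7 kt
Leg 2: heading 349.1°; drift -0.7° → track 348.4°, groundspeed 117.0 kt
Leg 3: heading 252.0°; drift -7.4° → track 244.6°, groundspeed 140.1 kt
Leg 4: heading 238.5°; drift -6.7° → track 231.8°, groundspeed 144.0 kt
Leg 5: heading 294.3°; drift -7.2° → track 287.1°, groundspeed 126.8 kt
Leg 6: heading 275.0°; drift -7.8° → track 267.2°, groundspeed 132.8 kt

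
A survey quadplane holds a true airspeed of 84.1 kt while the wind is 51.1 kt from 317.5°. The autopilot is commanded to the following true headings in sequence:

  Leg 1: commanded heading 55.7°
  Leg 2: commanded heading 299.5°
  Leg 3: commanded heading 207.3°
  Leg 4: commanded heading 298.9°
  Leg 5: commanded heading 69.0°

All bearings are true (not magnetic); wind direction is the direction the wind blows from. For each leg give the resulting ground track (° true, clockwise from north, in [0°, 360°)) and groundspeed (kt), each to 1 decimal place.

Leg 1: track=84.7°, groundspeed=104.5 kt
Leg 2: track=275.5°, groundspeed=38.9 kt
Leg 3: track=182.1°, groundspeed=112.5 kt
Leg 4: track=274.3°, groundspeed=39.2 kt
Leg 5: track=93.8°, groundspeed=113.3 kt

Leg 1: heading 55.7°; drift +29.0° → track 84.7°, groundspeed 104.5 kt
Leg 2: heading 299.5°; drift -24.0° → track 275.5°, groundspeed 38.9 kt
Leg 3: heading 207.3°; drift -25.2° → track 182.1°, groundspeed 112.5 kt
Leg 4: heading 298.9°; drift -24.6° → track 274.3°, groundspeed 39.2 kt
Leg 5: heading 69.0°; drift +24.8° → track 93.8°, groundspeed 113.3 kt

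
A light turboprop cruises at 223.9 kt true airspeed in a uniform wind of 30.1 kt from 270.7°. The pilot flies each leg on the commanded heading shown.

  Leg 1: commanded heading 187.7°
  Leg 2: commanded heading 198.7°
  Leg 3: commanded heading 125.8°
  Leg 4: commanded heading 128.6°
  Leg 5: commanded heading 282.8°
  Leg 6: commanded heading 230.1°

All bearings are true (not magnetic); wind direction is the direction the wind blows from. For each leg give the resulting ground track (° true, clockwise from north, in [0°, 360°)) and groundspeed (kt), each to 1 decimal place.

Leg 1: heading 187.7°; drift -7.7° → track 180.0°, groundspeed 222.2 kt
Leg 2: heading 198.7°; drift -7.6° → track 191.1°, groundspeed 216.5 kt
Leg 3: heading 125.8°; drift -4.0° → track 121.8°, groundspeed 249.1 kt
Leg 4: heading 128.6°; drift -4.3° → track 124.3°, groundspeed 248.3 kt
Leg 5: heading 282.8°; drift +1.9° → track 284.7°, groundspeed 194.6 kt
Leg 6: heading 230.1°; drift -5.6° → track 224.5°, groundspeed 202.0 kt

Leg 1: track=180.0°, groundspeed=222.2 kt
Leg 2: track=191.1°, groundspeed=216.5 kt
Leg 3: track=121.8°, groundspeed=249.1 kt
Leg 4: track=124.3°, groundspeed=248.3 kt
Leg 5: track=284.7°, groundspeed=194.6 kt
Leg 6: track=224.5°, groundspeed=202.0 kt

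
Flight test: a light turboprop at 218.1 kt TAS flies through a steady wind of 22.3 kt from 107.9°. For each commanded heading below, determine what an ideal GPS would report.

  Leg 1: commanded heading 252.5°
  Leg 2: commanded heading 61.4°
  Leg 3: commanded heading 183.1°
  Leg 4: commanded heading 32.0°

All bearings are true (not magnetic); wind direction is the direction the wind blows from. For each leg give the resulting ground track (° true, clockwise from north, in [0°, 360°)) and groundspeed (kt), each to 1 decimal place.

Leg 1: track=255.6°, groundspeed=236.6 kt
Leg 2: track=56.8°, groundspeed=203.4 kt
Leg 3: track=188.9°, groundspeed=213.5 kt
Leg 4: track=26.2°, groundspeed=213.8 kt

Leg 1: heading 252.5°; drift +3.1° → track 255.6°, groundspeed 236.6 kt
Leg 2: heading 61.4°; drift -4.6° → track 56.8°, groundspeed 203.4 kt
Leg 3: heading 183.1°; drift +5.8° → track 188.9°, groundspeed 213.5 kt
Leg 4: heading 32.0°; drift -5.8° → track 26.2°, groundspeed 213.8 kt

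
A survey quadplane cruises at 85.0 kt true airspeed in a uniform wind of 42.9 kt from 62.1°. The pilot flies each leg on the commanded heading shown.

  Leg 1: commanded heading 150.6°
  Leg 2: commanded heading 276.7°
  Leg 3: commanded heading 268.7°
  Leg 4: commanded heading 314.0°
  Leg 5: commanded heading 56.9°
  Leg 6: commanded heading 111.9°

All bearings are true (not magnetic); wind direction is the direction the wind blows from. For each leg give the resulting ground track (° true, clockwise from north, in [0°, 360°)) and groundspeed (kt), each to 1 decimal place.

Leg 1: track=177.7°, groundspeed=94.2 kt
Leg 2: track=265.3°, groundspeed=122.8 kt
Leg 3: track=259.8°, groundspeed=124.8 kt
Leg 4: track=291.5°, groundspeed=106.4 kt
Leg 5: track=51.6°, groundspeed=42.5 kt
Leg 6: track=141.7°, groundspeed=66.0 kt

Leg 1: heading 150.6°; drift +27.1° → track 177.7°, groundspeed 94.2 kt
Leg 2: heading 276.7°; drift -11.4° → track 265.3°, groundspeed 122.8 kt
Leg 3: heading 268.7°; drift -8.9° → track 259.8°, groundspeed 124.8 kt
Leg 4: heading 314.0°; drift -22.5° → track 291.5°, groundspeed 106.4 kt
Leg 5: heading 56.9°; drift -5.3° → track 51.6°, groundspeed 42.5 kt
Leg 6: heading 111.9°; drift +29.8° → track 141.7°, groundspeed 66.0 kt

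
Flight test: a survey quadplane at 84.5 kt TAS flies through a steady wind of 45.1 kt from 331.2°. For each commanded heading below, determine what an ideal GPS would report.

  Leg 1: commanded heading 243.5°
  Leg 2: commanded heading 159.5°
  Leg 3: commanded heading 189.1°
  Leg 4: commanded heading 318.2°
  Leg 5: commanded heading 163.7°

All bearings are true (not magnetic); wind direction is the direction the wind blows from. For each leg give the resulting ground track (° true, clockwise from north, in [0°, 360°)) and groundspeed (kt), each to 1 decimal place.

Leg 1: track=214.9°, groundspeed=94.2 kt
Leg 2: track=156.6°, groundspeed=129.3 kt
Leg 3: track=176.1°, groundspeed=123.2 kt
Leg 4: track=304.2°, groundspeed=41.8 kt
Leg 5: track=159.4°, groundspeed=128.9 kt

Leg 1: heading 243.5°; drift -28.6° → track 214.9°, groundspeed 94.2 kt
Leg 2: heading 159.5°; drift -2.9° → track 156.6°, groundspeed 129.3 kt
Leg 3: heading 189.1°; drift -13.0° → track 176.1°, groundspeed 123.2 kt
Leg 4: heading 318.2°; drift -14.0° → track 304.2°, groundspeed 41.8 kt
Leg 5: heading 163.7°; drift -4.3° → track 159.4°, groundspeed 128.9 kt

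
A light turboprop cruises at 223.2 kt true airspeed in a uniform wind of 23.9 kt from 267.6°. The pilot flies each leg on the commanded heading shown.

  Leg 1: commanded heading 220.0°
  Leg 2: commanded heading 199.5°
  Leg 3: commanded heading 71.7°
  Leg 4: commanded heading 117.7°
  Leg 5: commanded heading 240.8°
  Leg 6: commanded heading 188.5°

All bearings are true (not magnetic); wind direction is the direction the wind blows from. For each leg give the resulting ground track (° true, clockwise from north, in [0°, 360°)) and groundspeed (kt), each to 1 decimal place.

Leg 1: heading 220.0°; drift -4.9° → track 215.1°, groundspeed 207.8 kt
Leg 2: heading 199.5°; drift -5.9° → track 193.6°, groundspeed 215.4 kt
Leg 3: heading 71.7°; drift +1.5° → track 73.2°, groundspeed 246.3 kt
Leg 4: heading 117.7°; drift -2.8° → track 114.9°, groundspeed 244.2 kt
Leg 5: heading 240.8°; drift -3.1° → track 237.7°, groundspeed 202.2 kt
Leg 6: heading 188.5°; drift -6.1° → track 182.4°, groundspeed 219.9 kt

Leg 1: track=215.1°, groundspeed=207.8 kt
Leg 2: track=193.6°, groundspeed=215.4 kt
Leg 3: track=73.2°, groundspeed=246.3 kt
Leg 4: track=114.9°, groundspeed=244.2 kt
Leg 5: track=237.7°, groundspeed=202.2 kt
Leg 6: track=182.4°, groundspeed=219.9 kt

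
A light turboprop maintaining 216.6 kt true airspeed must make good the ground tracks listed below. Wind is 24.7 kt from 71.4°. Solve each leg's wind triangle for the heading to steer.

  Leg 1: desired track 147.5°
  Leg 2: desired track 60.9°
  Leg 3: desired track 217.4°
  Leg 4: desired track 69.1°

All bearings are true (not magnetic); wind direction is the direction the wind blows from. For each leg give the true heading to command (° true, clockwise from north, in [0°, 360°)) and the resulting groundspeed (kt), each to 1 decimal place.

Leg 1: heading=141.1°, groundspeed=209.3 kt
Leg 2: heading=62.1°, groundspeed=192.3 kt
Leg 3: heading=213.7°, groundspeed=236.6 kt
Leg 4: heading=69.4°, groundspeed=191.9 kt

Leg 1: desired track 147.5°; wind correction -6.4° → command heading 141.1°, groundspeed 209.3 kt
Leg 2: desired track 60.9°; wind correction +1.2° → command heading 62.1°, groundspeed 192.3 kt
Leg 3: desired track 217.4°; wind correction -3.7° → command heading 213.7°, groundspeed 236.6 kt
Leg 4: desired track 69.1°; wind correction +0.3° → command heading 69.4°, groundspeed 191.9 kt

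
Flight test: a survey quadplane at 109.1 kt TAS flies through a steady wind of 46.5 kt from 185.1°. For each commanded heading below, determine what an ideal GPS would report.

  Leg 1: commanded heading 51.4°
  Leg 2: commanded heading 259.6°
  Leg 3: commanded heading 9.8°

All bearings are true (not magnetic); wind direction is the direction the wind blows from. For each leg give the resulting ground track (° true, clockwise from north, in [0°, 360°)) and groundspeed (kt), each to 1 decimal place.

Leg 1: track=38.0°, groundspeed=145.2 kt
Leg 2: track=284.5°, groundspeed=106.6 kt
Leg 3: track=8.4°, groundspeed=155.5 kt

Leg 1: heading 51.4°; drift -13.4° → track 38.0°, groundspeed 145.2 kt
Leg 2: heading 259.6°; drift +24.9° → track 284.5°, groundspeed 106.6 kt
Leg 3: heading 9.8°; drift -1.4° → track 8.4°, groundspeed 155.5 kt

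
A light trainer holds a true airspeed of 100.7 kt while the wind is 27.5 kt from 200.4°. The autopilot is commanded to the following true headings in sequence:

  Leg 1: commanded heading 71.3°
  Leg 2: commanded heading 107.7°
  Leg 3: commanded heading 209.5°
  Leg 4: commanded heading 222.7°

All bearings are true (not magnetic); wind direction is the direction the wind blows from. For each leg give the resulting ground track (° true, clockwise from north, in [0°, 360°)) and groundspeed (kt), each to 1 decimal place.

Leg 1: track=61.1°, groundspeed=120.0 kt
Leg 2: track=92.6°, groundspeed=105.6 kt
Leg 3: track=212.9°, groundspeed=73.7 kt
Leg 4: track=230.6°, groundspeed=76.0 kt

Leg 1: heading 71.3°; drift -10.2° → track 61.1°, groundspeed 120.0 kt
Leg 2: heading 107.7°; drift -15.1° → track 92.6°, groundspeed 105.6 kt
Leg 3: heading 209.5°; drift +3.4° → track 212.9°, groundspeed 73.7 kt
Leg 4: heading 222.7°; drift +7.9° → track 230.6°, groundspeed 76.0 kt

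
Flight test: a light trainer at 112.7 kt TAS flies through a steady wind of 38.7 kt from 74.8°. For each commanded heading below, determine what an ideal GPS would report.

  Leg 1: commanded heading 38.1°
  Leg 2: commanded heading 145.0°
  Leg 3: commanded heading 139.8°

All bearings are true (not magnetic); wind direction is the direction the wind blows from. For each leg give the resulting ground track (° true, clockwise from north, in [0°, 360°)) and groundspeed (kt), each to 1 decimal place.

Leg 1: track=22.3°, groundspeed=84.9 kt
Leg 2: track=165.1°, groundspeed=106.0 kt
Leg 3: track=159.8°, groundspeed=102.5 kt

Leg 1: heading 38.1°; drift -15.8° → track 22.3°, groundspeed 84.9 kt
Leg 2: heading 145.0°; drift +20.1° → track 165.1°, groundspeed 106.0 kt
Leg 3: heading 139.8°; drift +20.0° → track 159.8°, groundspeed 102.5 kt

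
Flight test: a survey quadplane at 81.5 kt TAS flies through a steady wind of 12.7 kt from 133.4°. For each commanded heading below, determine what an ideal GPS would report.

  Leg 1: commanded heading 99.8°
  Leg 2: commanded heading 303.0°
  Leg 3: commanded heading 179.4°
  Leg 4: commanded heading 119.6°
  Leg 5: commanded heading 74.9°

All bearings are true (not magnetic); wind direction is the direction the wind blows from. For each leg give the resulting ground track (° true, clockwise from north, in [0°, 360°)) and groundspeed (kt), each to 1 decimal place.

Leg 1: track=94.1°, groundspeed=71.3 kt
Leg 2: track=304.4°, groundspeed=94.0 kt
Leg 3: track=186.6°, groundspeed=73.2 kt
Leg 4: track=117.1°, groundspeed=69.2 kt
Leg 5: track=66.7°, groundspeed=75.6 kt

Leg 1: heading 99.8°; drift -5.7° → track 94.1°, groundspeed 71.3 kt
Leg 2: heading 303.0°; drift +1.4° → track 304.4°, groundspeed 94.0 kt
Leg 3: heading 179.4°; drift +7.2° → track 186.6°, groundspeed 73.2 kt
Leg 4: heading 119.6°; drift -2.5° → track 117.1°, groundspeed 69.2 kt
Leg 5: heading 74.9°; drift -8.2° → track 66.7°, groundspeed 75.6 kt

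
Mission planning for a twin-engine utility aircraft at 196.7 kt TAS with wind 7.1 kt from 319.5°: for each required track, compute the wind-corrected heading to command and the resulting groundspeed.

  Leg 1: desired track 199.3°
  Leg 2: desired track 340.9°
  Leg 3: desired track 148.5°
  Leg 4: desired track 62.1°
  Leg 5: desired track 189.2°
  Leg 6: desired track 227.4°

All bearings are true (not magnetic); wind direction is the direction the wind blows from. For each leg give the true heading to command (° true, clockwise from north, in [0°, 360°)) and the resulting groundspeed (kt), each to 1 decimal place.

Leg 1: heading=201.1°, groundspeed=200.2 kt
Leg 2: heading=340.1°, groundspeed=190.1 kt
Leg 3: heading=148.8°, groundspeed=203.7 kt
Leg 4: heading=60.1°, groundspeed=198.1 kt
Leg 5: heading=190.8°, groundspeed=201.2 kt
Leg 6: heading=229.5°, groundspeed=196.8 kt

Leg 1: desired track 199.3°; wind correction +1.8° → command heading 201.1°, groundspeed 200.2 kt
Leg 2: desired track 340.9°; wind correction -0.8° → command heading 340.1°, groundspeed 190.1 kt
Leg 3: desired track 148.5°; wind correction +0.3° → command heading 148.8°, groundspeed 203.7 kt
Leg 4: desired track 62.1°; wind correction -2.0° → command heading 60.1°, groundspeed 198.1 kt
Leg 5: desired track 189.2°; wind correction +1.6° → command heading 190.8°, groundspeed 201.2 kt
Leg 6: desired track 227.4°; wind correction +2.1° → command heading 229.5°, groundspeed 196.8 kt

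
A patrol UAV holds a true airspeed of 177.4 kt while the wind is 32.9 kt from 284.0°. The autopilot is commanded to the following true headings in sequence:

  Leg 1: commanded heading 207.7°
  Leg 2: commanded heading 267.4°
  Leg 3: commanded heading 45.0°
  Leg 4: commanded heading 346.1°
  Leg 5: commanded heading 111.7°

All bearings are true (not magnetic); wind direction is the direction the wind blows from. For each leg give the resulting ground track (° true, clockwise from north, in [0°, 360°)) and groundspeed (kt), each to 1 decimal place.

Leg 1: heading 207.7°; drift -10.7° → track 197.0°, groundspeed 172.6 kt
Leg 2: heading 267.4°; drift -3.7° → track 263.7°, groundspeed 146.2 kt
Leg 3: heading 45.0°; drift +8.3° → track 53.3°, groundspeed 196.4 kt
Leg 4: heading 346.1°; drift +10.2° → track 356.3°, groundspeed 164.6 kt
Leg 5: heading 111.7°; drift -1.2° → track 110.5°, groundspeed 210.0 kt

Leg 1: track=197.0°, groundspeed=172.6 kt
Leg 2: track=263.7°, groundspeed=146.2 kt
Leg 3: track=53.3°, groundspeed=196.4 kt
Leg 4: track=356.3°, groundspeed=164.6 kt
Leg 5: track=110.5°, groundspeed=210.0 kt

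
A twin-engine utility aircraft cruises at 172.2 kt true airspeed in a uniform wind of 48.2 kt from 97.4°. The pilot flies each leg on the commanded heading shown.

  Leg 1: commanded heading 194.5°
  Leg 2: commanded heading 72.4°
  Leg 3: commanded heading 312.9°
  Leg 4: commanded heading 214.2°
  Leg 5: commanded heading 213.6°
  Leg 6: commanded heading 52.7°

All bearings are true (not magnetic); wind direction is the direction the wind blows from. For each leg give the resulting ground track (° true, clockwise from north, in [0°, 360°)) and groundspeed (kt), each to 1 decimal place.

Leg 1: track=209.5°, groundspeed=184.5 kt
Leg 2: track=63.4°, groundspeed=130.1 kt
Leg 3: track=305.4°, groundspeed=213.3 kt
Leg 4: track=226.7°, groundspeed=198.6 kt
Leg 5: track=226.2°, groundspeed=198.3 kt
Leg 6: track=38.9°, groundspeed=142.0 kt

Leg 1: heading 194.5°; drift +15.0° → track 209.5°, groundspeed 184.5 kt
Leg 2: heading 72.4°; drift -9.0° → track 63.4°, groundspeed 130.1 kt
Leg 3: heading 312.9°; drift -7.5° → track 305.4°, groundspeed 213.3 kt
Leg 4: heading 214.2°; drift +12.5° → track 226.7°, groundspeed 198.6 kt
Leg 5: heading 213.6°; drift +12.6° → track 226.2°, groundspeed 198.3 kt
Leg 6: heading 52.7°; drift -13.8° → track 38.9°, groundspeed 142.0 kt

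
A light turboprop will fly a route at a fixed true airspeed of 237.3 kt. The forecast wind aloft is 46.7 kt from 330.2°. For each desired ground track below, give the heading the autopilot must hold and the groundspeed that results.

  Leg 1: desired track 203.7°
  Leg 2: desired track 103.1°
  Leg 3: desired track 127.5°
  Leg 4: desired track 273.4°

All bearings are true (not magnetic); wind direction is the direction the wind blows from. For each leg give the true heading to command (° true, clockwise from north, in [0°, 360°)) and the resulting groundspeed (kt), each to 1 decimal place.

Leg 1: desired track 203.7°; wind correction +9.1° → command heading 212.8°, groundspeed 262.1 kt
Leg 2: desired track 103.1°; wind correction -8.3° → command heading 94.8°, groundspeed 266.6 kt
Leg 3: desired track 127.5°; wind correction -4.4° → command heading 123.1°, groundspeed 279.7 kt
Leg 4: desired track 273.4°; wind correction +9.5° → command heading 282.9°, groundspeed 208.5 kt

Leg 1: heading=212.8°, groundspeed=262.1 kt
Leg 2: heading=94.8°, groundspeed=266.6 kt
Leg 3: heading=123.1°, groundspeed=279.7 kt
Leg 4: heading=282.9°, groundspeed=208.5 kt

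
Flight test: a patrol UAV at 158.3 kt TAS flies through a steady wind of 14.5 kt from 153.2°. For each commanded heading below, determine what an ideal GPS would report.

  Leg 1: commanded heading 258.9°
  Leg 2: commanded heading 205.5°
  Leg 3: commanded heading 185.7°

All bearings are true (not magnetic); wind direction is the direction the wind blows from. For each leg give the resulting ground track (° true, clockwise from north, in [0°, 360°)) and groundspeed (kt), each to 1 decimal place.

Leg 1: heading 258.9°; drift +4.9° → track 263.8°, groundspeed 162.8 kt
Leg 2: heading 205.5°; drift +4.4° → track 209.9°, groundspeed 149.9 kt
Leg 3: heading 185.7°; drift +3.1° → track 188.8°, groundspeed 146.3 kt

Leg 1: track=263.8°, groundspeed=162.8 kt
Leg 2: track=209.9°, groundspeed=149.9 kt
Leg 3: track=188.8°, groundspeed=146.3 kt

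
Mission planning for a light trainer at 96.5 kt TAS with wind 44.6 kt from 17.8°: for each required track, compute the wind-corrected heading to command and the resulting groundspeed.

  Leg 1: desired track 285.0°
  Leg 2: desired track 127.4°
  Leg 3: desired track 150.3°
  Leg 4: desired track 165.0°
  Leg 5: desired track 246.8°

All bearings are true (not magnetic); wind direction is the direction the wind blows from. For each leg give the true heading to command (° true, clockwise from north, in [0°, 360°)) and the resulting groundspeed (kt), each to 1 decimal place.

Leg 1: desired track 285.0°; wind correction +27.5° → command heading 312.5°, groundspeed 87.8 kt
Leg 2: desired track 127.4°; wind correction -25.8° → command heading 101.6°, groundspeed 101.8 kt
Leg 3: desired track 150.3°; wind correction -19.9° → command heading 130.4°, groundspeed 120.9 kt
Leg 4: desired track 165.0°; wind correction -14.5° → command heading 150.5°, groundspeed 130.9 kt
Leg 5: desired track 246.8°; wind correction +20.4° → command heading 267.2°, groundspeed 119.7 kt

Leg 1: heading=312.5°, groundspeed=87.8 kt
Leg 2: heading=101.6°, groundspeed=101.8 kt
Leg 3: heading=130.4°, groundspeed=120.9 kt
Leg 4: heading=150.5°, groundspeed=130.9 kt
Leg 5: heading=267.2°, groundspeed=119.7 kt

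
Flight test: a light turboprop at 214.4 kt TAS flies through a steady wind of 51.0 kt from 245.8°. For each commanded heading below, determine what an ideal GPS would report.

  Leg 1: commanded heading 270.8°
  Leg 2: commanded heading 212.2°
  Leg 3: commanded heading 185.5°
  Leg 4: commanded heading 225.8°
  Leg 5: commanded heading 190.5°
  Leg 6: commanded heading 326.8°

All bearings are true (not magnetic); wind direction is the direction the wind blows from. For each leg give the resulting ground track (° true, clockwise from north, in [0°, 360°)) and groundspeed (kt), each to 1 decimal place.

Leg 1: track=278.1°, groundspeed=169.6 kt
Leg 2: track=202.9°, groundspeed=174.2 kt
Leg 3: track=172.3°, groundspeed=194.3 kt
Leg 4: track=219.8°, groundspeed=167.4 kt
Leg 5: track=177.8°, groundspeed=190.0 kt
Leg 6: track=340.5°, groundspeed=212.5 kt

Leg 1: heading 270.8°; drift +7.3° → track 278.1°, groundspeed 169.6 kt
Leg 2: heading 212.2°; drift -9.3° → track 202.9°, groundspeed 174.2 kt
Leg 3: heading 185.5°; drift -13.2° → track 172.3°, groundspeed 194.3 kt
Leg 4: heading 225.8°; drift -6.0° → track 219.8°, groundspeed 167.4 kt
Leg 5: heading 190.5°; drift -12.7° → track 177.8°, groundspeed 190.0 kt
Leg 6: heading 326.8°; drift +13.7° → track 340.5°, groundspeed 212.5 kt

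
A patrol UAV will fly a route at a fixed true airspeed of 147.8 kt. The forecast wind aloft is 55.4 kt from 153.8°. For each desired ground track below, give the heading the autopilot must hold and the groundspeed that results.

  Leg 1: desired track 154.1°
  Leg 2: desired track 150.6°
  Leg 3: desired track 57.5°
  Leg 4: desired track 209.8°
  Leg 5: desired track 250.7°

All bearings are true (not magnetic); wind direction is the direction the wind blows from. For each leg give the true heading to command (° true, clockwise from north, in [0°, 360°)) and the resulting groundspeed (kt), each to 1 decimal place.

Leg 1: desired track 154.1°; wind correction -0.1° → command heading 154.0°, groundspeed 92.4 kt
Leg 2: desired track 150.6°; wind correction +1.2° → command heading 151.8°, groundspeed 92.5 kt
Leg 3: desired track 57.5°; wind correction +21.9° → command heading 79.4°, groundspeed 143.2 kt
Leg 4: desired track 209.8°; wind correction -18.1° → command heading 191.7°, groundspeed 109.5 kt
Leg 5: desired track 250.7°; wind correction -21.8° → command heading 228.9°, groundspeed 143.8 kt

Leg 1: heading=154.0°, groundspeed=92.4 kt
Leg 2: heading=151.8°, groundspeed=92.5 kt
Leg 3: heading=79.4°, groundspeed=143.2 kt
Leg 4: heading=191.7°, groundspeed=109.5 kt
Leg 5: heading=228.9°, groundspeed=143.8 kt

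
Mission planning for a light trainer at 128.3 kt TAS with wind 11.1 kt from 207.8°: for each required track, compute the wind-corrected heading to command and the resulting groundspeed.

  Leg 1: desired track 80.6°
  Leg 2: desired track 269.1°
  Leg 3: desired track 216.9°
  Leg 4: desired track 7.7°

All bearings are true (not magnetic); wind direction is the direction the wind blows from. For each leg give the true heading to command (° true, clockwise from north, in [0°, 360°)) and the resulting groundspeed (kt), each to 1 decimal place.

Leg 1: desired track 80.6°; wind correction +4.0° → command heading 84.6°, groundspeed 134.7 kt
Leg 2: desired track 269.1°; wind correction -4.4° → command heading 264.7°, groundspeed 122.6 kt
Leg 3: desired track 216.9°; wind correction -0.8° → command heading 216.1°, groundspeed 117.3 kt
Leg 4: desired track 7.7°; wind correction -1.7° → command heading 6.0°, groundspeed 138.7 kt

Leg 1: heading=84.6°, groundspeed=134.7 kt
Leg 2: heading=264.7°, groundspeed=122.6 kt
Leg 3: heading=216.1°, groundspeed=117.3 kt
Leg 4: heading=6.0°, groundspeed=138.7 kt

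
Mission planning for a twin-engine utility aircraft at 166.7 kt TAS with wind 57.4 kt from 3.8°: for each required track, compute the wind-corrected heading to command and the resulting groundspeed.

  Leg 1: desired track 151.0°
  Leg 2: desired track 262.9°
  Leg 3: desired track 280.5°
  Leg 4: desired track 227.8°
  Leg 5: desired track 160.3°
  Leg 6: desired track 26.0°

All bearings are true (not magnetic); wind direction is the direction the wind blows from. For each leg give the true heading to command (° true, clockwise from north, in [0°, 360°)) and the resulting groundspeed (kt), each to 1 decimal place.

Leg 1: heading=140.2°, groundspeed=212.0 kt
Leg 2: heading=282.7°, groundspeed=167.7 kt
Leg 3: heading=300.5°, groundspeed=150.0 kt
Leg 4: heading=241.6°, groundspeed=203.2 kt
Leg 5: heading=152.4°, groundspeed=217.8 kt
Leg 6: heading=18.5°, groundspeed=112.1 kt

Leg 1: desired track 151.0°; wind correction -10.8° → command heading 140.2°, groundspeed 212.0 kt
Leg 2: desired track 262.9°; wind correction +19.8° → command heading 282.7°, groundspeed 167.7 kt
Leg 3: desired track 280.5°; wind correction +20.0° → command heading 300.5°, groundspeed 150.0 kt
Leg 4: desired track 227.8°; wind correction +13.8° → command heading 241.6°, groundspeed 203.2 kt
Leg 5: desired track 160.3°; wind correction -7.9° → command heading 152.4°, groundspeed 217.8 kt
Leg 6: desired track 26.0°; wind correction -7.5° → command heading 18.5°, groundspeed 112.1 kt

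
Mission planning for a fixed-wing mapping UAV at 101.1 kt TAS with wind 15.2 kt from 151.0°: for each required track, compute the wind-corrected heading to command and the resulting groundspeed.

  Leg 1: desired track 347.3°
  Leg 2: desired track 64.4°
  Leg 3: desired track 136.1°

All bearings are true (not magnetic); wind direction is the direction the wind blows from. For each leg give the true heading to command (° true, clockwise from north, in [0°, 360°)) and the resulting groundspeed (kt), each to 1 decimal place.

Leg 1: heading=349.7°, groundspeed=115.6 kt
Leg 2: heading=73.0°, groundspeed=99.1 kt
Leg 3: heading=138.3°, groundspeed=86.3 kt

Leg 1: desired track 347.3°; wind correction +2.4° → command heading 349.7°, groundspeed 115.6 kt
Leg 2: desired track 64.4°; wind correction +8.6° → command heading 73.0°, groundspeed 99.1 kt
Leg 3: desired track 136.1°; wind correction +2.2° → command heading 138.3°, groundspeed 86.3 kt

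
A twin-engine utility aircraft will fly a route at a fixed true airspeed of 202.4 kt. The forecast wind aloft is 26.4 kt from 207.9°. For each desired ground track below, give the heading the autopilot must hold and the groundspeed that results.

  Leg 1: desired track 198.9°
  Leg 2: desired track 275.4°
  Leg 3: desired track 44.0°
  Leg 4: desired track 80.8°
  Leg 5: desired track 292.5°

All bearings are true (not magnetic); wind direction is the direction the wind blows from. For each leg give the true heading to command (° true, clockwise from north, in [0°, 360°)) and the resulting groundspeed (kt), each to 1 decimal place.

Leg 1: desired track 198.9°; wind correction +1.2° → command heading 200.1°, groundspeed 176.3 kt
Leg 2: desired track 275.4°; wind correction -6.9° → command heading 268.5°, groundspeed 190.8 kt
Leg 3: desired track 44.0°; wind correction +2.1° → command heading 46.1°, groundspeed 227.6 kt
Leg 4: desired track 80.8°; wind correction +6.0° → command heading 86.8°, groundspeed 217.2 kt
Leg 5: desired track 292.5°; wind correction -7.5° → command heading 285.0°, groundspeed 198.2 kt

Leg 1: heading=200.1°, groundspeed=176.3 kt
Leg 2: heading=268.5°, groundspeed=190.8 kt
Leg 3: heading=46.1°, groundspeed=227.6 kt
Leg 4: heading=86.8°, groundspeed=217.2 kt
Leg 5: heading=285.0°, groundspeed=198.2 kt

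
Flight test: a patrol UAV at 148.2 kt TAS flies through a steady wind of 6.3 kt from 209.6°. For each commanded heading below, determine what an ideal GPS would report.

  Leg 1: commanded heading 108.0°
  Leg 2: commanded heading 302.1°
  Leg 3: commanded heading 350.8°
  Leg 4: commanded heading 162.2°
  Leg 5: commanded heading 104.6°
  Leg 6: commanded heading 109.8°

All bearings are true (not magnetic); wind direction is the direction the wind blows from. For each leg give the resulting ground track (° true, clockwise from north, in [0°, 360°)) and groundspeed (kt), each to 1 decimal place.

Leg 1: heading 108.0°; drift -2.4° → track 105.6°, groundspeed 149.6 kt
Leg 2: heading 302.1°; drift +2.4° → track 304.5°, groundspeed 148.6 kt
Leg 3: heading 350.8°; drift +1.5° → track 352.3°, groundspeed 153.2 kt
Leg 4: heading 162.2°; drift -1.8° → track 160.4°, groundspeed 144.0 kt
Leg 5: heading 104.6°; drift -2.3° → track 102.3°, groundspeed 150.0 kt
Leg 6: heading 109.8°; drift -2.4° → track 107.4°, groundspeed 149.4 kt

Leg 1: track=105.6°, groundspeed=149.6 kt
Leg 2: track=304.5°, groundspeed=148.6 kt
Leg 3: track=352.3°, groundspeed=153.2 kt
Leg 4: track=160.4°, groundspeed=144.0 kt
Leg 5: track=102.3°, groundspeed=150.0 kt
Leg 6: track=107.4°, groundspeed=149.4 kt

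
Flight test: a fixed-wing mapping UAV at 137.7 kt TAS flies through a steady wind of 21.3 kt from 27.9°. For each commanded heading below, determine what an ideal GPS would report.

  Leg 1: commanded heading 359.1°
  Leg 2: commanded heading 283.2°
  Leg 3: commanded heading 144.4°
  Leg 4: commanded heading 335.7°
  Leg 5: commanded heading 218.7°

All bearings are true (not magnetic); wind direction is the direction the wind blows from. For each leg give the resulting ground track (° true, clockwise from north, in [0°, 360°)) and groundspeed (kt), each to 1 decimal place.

Leg 1: heading 359.1°; drift -4.9° → track 354.2°, groundspeed 119.5 kt
Leg 2: heading 283.2°; drift -8.2° → track 275.0°, groundspeed 144.6 kt
Leg 3: heading 144.4°; drift +7.4° → track 151.8°, groundspeed 148.4 kt
Leg 4: heading 335.7°; drift -7.7° → track 328.0°, groundspeed 125.8 kt
Leg 5: heading 218.7°; drift -1.4° → track 217.3°, groundspeed 158.7 kt

Leg 1: track=354.2°, groundspeed=119.5 kt
Leg 2: track=275.0°, groundspeed=144.6 kt
Leg 3: track=151.8°, groundspeed=148.4 kt
Leg 4: track=328.0°, groundspeed=125.8 kt
Leg 5: track=217.3°, groundspeed=158.7 kt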